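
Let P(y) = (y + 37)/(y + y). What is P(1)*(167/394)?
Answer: 3173/394 ≈ 8.0533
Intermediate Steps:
P(y) = (37 + y)/(2*y) (P(y) = (37 + y)/((2*y)) = (37 + y)*(1/(2*y)) = (37 + y)/(2*y))
P(1)*(167/394) = ((1/2)*(37 + 1)/1)*(167/394) = ((1/2)*1*38)*(167*(1/394)) = 19*(167/394) = 3173/394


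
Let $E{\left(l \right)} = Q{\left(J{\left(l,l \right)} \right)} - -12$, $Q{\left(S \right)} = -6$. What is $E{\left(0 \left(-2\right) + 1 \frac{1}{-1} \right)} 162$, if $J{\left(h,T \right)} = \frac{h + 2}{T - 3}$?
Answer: $972$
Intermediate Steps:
$J{\left(h,T \right)} = \frac{2 + h}{-3 + T}$
$E{\left(l \right)} = 6$ ($E{\left(l \right)} = -6 - -12 = -6 + 12 = 6$)
$E{\left(0 \left(-2\right) + 1 \frac{1}{-1} \right)} 162 = 6 \cdot 162 = 972$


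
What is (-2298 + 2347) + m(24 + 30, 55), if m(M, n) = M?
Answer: 103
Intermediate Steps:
(-2298 + 2347) + m(24 + 30, 55) = (-2298 + 2347) + (24 + 30) = 49 + 54 = 103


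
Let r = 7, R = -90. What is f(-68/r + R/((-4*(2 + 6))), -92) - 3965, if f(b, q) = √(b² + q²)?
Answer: -3965 + √106769945/112 ≈ -3872.7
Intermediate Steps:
f(-68/r + R/((-4*(2 + 6))), -92) - 3965 = √((-68/7 - 90*(-1/(4*(2 + 6))))² + (-92)²) - 3965 = √((-68*⅐ - 90/((-4*8)))² + 8464) - 3965 = √((-68/7 - 90/(-32))² + 8464) - 3965 = √((-68/7 - 90*(-1/32))² + 8464) - 3965 = √((-68/7 + 45/16)² + 8464) - 3965 = √((-773/112)² + 8464) - 3965 = √(597529/12544 + 8464) - 3965 = √(106769945/12544) - 3965 = √106769945/112 - 3965 = -3965 + √106769945/112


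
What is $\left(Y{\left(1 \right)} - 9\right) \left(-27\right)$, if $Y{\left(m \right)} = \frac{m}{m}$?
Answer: $216$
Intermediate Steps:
$Y{\left(m \right)} = 1$
$\left(Y{\left(1 \right)} - 9\right) \left(-27\right) = \left(1 - 9\right) \left(-27\right) = \left(-8\right) \left(-27\right) = 216$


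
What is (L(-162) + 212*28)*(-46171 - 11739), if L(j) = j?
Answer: -334372340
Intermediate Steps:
(L(-162) + 212*28)*(-46171 - 11739) = (-162 + 212*28)*(-46171 - 11739) = (-162 + 5936)*(-57910) = 5774*(-57910) = -334372340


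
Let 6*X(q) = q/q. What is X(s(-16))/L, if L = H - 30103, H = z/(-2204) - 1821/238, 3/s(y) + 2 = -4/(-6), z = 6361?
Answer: -131138/23694174387 ≈ -5.5346e-6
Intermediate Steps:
s(y) = -9/4 (s(y) = 3/(-2 - 4/(-6)) = 3/(-2 - 4*(-⅙)) = 3/(-2 + ⅔) = 3/(-4/3) = 3*(-¾) = -9/4)
H = -2763701/262276 (H = 6361/(-2204) - 1821/238 = 6361*(-1/2204) - 1821*1/238 = -6361/2204 - 1821/238 = -2763701/262276 ≈ -10.537)
L = -7898058129/262276 (L = -2763701/262276 - 30103 = -7898058129/262276 ≈ -30114.)
X(q) = ⅙ (X(q) = (q/q)/6 = (⅙)*1 = ⅙)
X(s(-16))/L = 1/(6*(-7898058129/262276)) = (⅙)*(-262276/7898058129) = -131138/23694174387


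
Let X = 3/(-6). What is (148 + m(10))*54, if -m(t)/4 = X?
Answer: 8100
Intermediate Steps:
X = -½ (X = 3*(-⅙) = -½ ≈ -0.50000)
m(t) = 2 (m(t) = -4*(-½) = 2)
(148 + m(10))*54 = (148 + 2)*54 = 150*54 = 8100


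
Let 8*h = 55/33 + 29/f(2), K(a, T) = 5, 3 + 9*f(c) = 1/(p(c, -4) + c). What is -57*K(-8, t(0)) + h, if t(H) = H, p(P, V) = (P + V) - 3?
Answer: -70699/240 ≈ -294.58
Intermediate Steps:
p(P, V) = -3 + P + V
f(c) = -1/3 + 1/(9*(-7 + 2*c)) (f(c) = -1/3 + 1/(9*((-3 + c - 4) + c)) = -1/3 + 1/(9*((-7 + c) + c)) = -1/3 + 1/(9*(-7 + 2*c)))
h = -2299/240 (h = (55/33 + 29/((2*(11 - 3*2)/(9*(-7 + 2*2)))))/8 = (55*(1/33) + 29/((2*(11 - 6)/(9*(-7 + 4)))))/8 = (5/3 + 29/(((2/9)*5/(-3))))/8 = (5/3 + 29/(((2/9)*(-1/3)*5)))/8 = (5/3 + 29/(-10/27))/8 = (5/3 + 29*(-27/10))/8 = (5/3 - 783/10)/8 = (1/8)*(-2299/30) = -2299/240 ≈ -9.5792)
-57*K(-8, t(0)) + h = -57*5 - 2299/240 = -285 - 2299/240 = -70699/240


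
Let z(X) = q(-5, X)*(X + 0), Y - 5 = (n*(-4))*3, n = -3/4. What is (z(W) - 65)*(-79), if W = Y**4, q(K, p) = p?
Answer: -116587330289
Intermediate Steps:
n = -3/4 (n = -3*1/4 = -3/4 ≈ -0.75000)
Y = 14 (Y = 5 - 3/4*(-4)*3 = 5 + 3*3 = 5 + 9 = 14)
W = 38416 (W = 14**4 = 38416)
z(X) = X**2 (z(X) = X*(X + 0) = X*X = X**2)
(z(W) - 65)*(-79) = (38416**2 - 65)*(-79) = (1475789056 - 65)*(-79) = 1475788991*(-79) = -116587330289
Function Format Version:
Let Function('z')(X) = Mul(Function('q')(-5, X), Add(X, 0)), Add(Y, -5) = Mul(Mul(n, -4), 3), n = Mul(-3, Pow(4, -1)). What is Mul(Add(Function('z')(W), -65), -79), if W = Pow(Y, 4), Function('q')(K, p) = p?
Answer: -116587330289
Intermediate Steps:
n = Rational(-3, 4) (n = Mul(-3, Rational(1, 4)) = Rational(-3, 4) ≈ -0.75000)
Y = 14 (Y = Add(5, Mul(Mul(Rational(-3, 4), -4), 3)) = Add(5, Mul(3, 3)) = Add(5, 9) = 14)
W = 38416 (W = Pow(14, 4) = 38416)
Function('z')(X) = Pow(X, 2) (Function('z')(X) = Mul(X, Add(X, 0)) = Mul(X, X) = Pow(X, 2))
Mul(Add(Function('z')(W), -65), -79) = Mul(Add(Pow(38416, 2), -65), -79) = Mul(Add(1475789056, -65), -79) = Mul(1475788991, -79) = -116587330289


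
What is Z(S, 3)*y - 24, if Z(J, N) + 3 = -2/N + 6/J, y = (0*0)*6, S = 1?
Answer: -24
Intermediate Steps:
y = 0 (y = 0*6 = 0)
Z(J, N) = -3 - 2/N + 6/J (Z(J, N) = -3 + (-2/N + 6/J) = -3 - 2/N + 6/J)
Z(S, 3)*y - 24 = (-3 - 2/3 + 6/1)*0 - 24 = (-3 - 2*⅓ + 6*1)*0 - 24 = (-3 - ⅔ + 6)*0 - 24 = (7/3)*0 - 24 = 0 - 24 = -24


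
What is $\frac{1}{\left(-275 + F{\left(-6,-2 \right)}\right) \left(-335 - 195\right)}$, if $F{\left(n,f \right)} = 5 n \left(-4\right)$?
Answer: $\frac{1}{82150} \approx 1.2173 \cdot 10^{-5}$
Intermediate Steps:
$F{\left(n,f \right)} = - 20 n$
$\frac{1}{\left(-275 + F{\left(-6,-2 \right)}\right) \left(-335 - 195\right)} = \frac{1}{\left(-275 - -120\right) \left(-335 - 195\right)} = \frac{1}{\left(-275 + 120\right) \left(-335 + \left(\left(-91 + 43\right) - 147\right)\right)} = \frac{1}{\left(-155\right) \left(-335 - 195\right)} = \frac{1}{\left(-155\right) \left(-530\right)} = \frac{1}{82150}$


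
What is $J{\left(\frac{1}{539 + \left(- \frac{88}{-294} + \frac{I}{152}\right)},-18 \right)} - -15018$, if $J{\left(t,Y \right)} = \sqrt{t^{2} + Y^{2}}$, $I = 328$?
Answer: $15018 + \frac{3 \sqrt{82332758454361}}{1512290} \approx 15036.0$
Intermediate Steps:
$J{\left(t,Y \right)} = \sqrt{Y^{2} + t^{2}}$
$J{\left(\frac{1}{539 + \left(- \frac{88}{-294} + \frac{I}{152}\right)},-18 \right)} - -15018 = \sqrt{\left(-18\right)^{2} + \left(\frac{1}{539 + \left(- \frac{88}{-294} + \frac{328}{152}\right)}\right)^{2}} - -15018 = \sqrt{324 + \left(\frac{1}{539 + \left(\left(-88\right) \left(- \frac{1}{294}\right) + 328 \cdot \frac{1}{152}\right)}\right)^{2}} + 15018 = \sqrt{324 + \left(\frac{1}{539 + \left(\frac{44}{147} + \frac{41}{19}\right)}\right)^{2}} + 15018 = \sqrt{324 + \left(\frac{1}{539 + \frac{6863}{2793}}\right)^{2}} + 15018 = \sqrt{324 + \left(\frac{1}{\frac{1512290}{2793}}\right)^{2}} + 15018 = \sqrt{324 + \left(\frac{2793}{1512290}\right)^{2}} + 15018 = \sqrt{324 + \frac{7800849}{2287021044100}} + 15018 = \sqrt{\frac{740994826089249}{2287021044100}} + 15018 = \frac{3 \sqrt{82332758454361}}{1512290} + 15018 = 15018 + \frac{3 \sqrt{82332758454361}}{1512290}$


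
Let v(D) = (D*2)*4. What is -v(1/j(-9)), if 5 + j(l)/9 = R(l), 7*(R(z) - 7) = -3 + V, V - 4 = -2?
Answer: -56/117 ≈ -0.47863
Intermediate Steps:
V = 2 (V = 4 - 2 = 2)
R(z) = 48/7 (R(z) = 7 + (-3 + 2)/7 = 7 + (⅐)*(-1) = 7 - ⅐ = 48/7)
j(l) = 117/7 (j(l) = -45 + 9*(48/7) = -45 + 432/7 = 117/7)
v(D) = 8*D (v(D) = (2*D)*4 = 8*D)
-v(1/j(-9)) = -8/117/7 = -8*7/117 = -1*56/117 = -56/117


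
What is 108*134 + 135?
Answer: 14607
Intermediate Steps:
108*134 + 135 = 14472 + 135 = 14607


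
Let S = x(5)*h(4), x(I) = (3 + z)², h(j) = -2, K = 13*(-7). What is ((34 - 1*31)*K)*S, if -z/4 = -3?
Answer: 122850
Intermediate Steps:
z = 12 (z = -4*(-3) = 12)
K = -91
x(I) = 225 (x(I) = (3 + 12)² = 15² = 225)
S = -450 (S = 225*(-2) = -450)
((34 - 1*31)*K)*S = ((34 - 1*31)*(-91))*(-450) = ((34 - 31)*(-91))*(-450) = (3*(-91))*(-450) = -273*(-450) = 122850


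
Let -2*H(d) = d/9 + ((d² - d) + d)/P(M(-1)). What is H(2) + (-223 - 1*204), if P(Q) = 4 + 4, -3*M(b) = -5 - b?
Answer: -15385/36 ≈ -427.36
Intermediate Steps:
M(b) = 5/3 + b/3 (M(b) = -(-5 - b)/3 = 5/3 + b/3)
P(Q) = 8
H(d) = -d²/16 - d/18 (H(d) = -(d/9 + ((d² - d) + d)/8)/2 = -(d*(⅑) + d²*(⅛))/2 = -(d/9 + d²/8)/2 = -(d²/8 + d/9)/2 = -d²/16 - d/18)
H(2) + (-223 - 1*204) = (1/144)*2*(-8 - 9*2) + (-223 - 1*204) = (1/144)*2*(-8 - 18) + (-223 - 204) = (1/144)*2*(-26) - 427 = -13/36 - 427 = -15385/36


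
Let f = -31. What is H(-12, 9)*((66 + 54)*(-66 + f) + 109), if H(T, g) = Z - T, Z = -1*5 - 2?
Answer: -57655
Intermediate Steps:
Z = -7 (Z = -5 - 2 = -7)
H(T, g) = -7 - T
H(-12, 9)*((66 + 54)*(-66 + f) + 109) = (-7 - 1*(-12))*((66 + 54)*(-66 - 31) + 109) = (-7 + 12)*(120*(-97) + 109) = 5*(-11640 + 109) = 5*(-11531) = -57655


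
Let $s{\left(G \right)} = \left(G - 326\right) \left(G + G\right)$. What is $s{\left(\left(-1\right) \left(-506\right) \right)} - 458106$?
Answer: $-275946$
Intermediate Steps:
$s{\left(G \right)} = 2 G \left(-326 + G\right)$ ($s{\left(G \right)} = \left(-326 + G\right) 2 G = 2 G \left(-326 + G\right)$)
$s{\left(\left(-1\right) \left(-506\right) \right)} - 458106 = 2 \left(\left(-1\right) \left(-506\right)\right) \left(-326 - -506\right) - 458106 = 2 \cdot 506 \left(-326 + 506\right) - 458106 = 2 \cdot 506 \cdot 180 - 458106 = 182160 - 458106 = -275946$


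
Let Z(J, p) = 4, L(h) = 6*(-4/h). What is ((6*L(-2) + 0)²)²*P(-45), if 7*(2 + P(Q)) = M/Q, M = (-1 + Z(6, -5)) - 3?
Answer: -53747712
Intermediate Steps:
L(h) = -24/h
M = 0 (M = (-1 + 4) - 3 = 3 - 3 = 0)
P(Q) = -2 (P(Q) = -2 + (0/Q)/7 = -2 + (⅐)*0 = -2 + 0 = -2)
((6*L(-2) + 0)²)²*P(-45) = ((6*(-24/(-2)) + 0)²)²*(-2) = ((6*(-24*(-½)) + 0)²)²*(-2) = ((6*12 + 0)²)²*(-2) = ((72 + 0)²)²*(-2) = (72²)²*(-2) = 5184²*(-2) = 26873856*(-2) = -53747712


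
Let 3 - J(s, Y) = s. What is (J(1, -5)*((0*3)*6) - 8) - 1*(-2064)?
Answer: 2056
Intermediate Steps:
J(s, Y) = 3 - s
(J(1, -5)*((0*3)*6) - 8) - 1*(-2064) = ((3 - 1*1)*((0*3)*6) - 8) - 1*(-2064) = ((3 - 1)*(0*6) - 8) + 2064 = (2*0 - 8) + 2064 = (0 - 8) + 2064 = -8 + 2064 = 2056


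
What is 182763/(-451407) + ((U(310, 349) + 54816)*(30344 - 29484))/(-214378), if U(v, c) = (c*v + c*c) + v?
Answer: -18454076106459/16128621641 ≈ -1144.2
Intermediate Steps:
U(v, c) = v + c² + c*v (U(v, c) = (c*v + c²) + v = (c² + c*v) + v = v + c² + c*v)
182763/(-451407) + ((U(310, 349) + 54816)*(30344 - 29484))/(-214378) = 182763/(-451407) + (((310 + 349² + 349*310) + 54816)*(30344 - 29484))/(-214378) = 182763*(-1/451407) + (((310 + 121801 + 108190) + 54816)*860)*(-1/214378) = -60921/150469 + ((230301 + 54816)*860)*(-1/214378) = -60921/150469 + (285117*860)*(-1/214378) = -60921/150469 + 245200620*(-1/214378) = -60921/150469 - 122600310/107189 = -18454076106459/16128621641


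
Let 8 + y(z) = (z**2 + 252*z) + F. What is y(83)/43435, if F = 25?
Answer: 27822/43435 ≈ 0.64054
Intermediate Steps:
y(z) = 17 + z**2 + 252*z (y(z) = -8 + ((z**2 + 252*z) + 25) = -8 + (25 + z**2 + 252*z) = 17 + z**2 + 252*z)
y(83)/43435 = (17 + 83**2 + 252*83)/43435 = (17 + 6889 + 20916)*(1/43435) = 27822*(1/43435) = 27822/43435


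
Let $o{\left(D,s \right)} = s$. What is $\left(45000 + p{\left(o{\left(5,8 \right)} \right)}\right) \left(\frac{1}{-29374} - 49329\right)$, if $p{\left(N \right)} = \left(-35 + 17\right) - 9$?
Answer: $- \frac{3429759441249}{1546} \approx -2.2185 \cdot 10^{9}$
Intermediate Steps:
$p{\left(N \right)} = -27$ ($p{\left(N \right)} = -18 - 9 = -27$)
$\left(45000 + p{\left(o{\left(5,8 \right)} \right)}\right) \left(\frac{1}{-29374} - 49329\right) = \left(45000 - 27\right) \left(\frac{1}{-29374} - 49329\right) = 44973 \left(- \frac{1}{29374} - 49329\right) = 44973 \left(- \frac{1448990047}{29374}\right) = - \frac{3429759441249}{1546}$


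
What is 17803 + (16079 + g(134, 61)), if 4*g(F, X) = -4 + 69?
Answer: 135593/4 ≈ 33898.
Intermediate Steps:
g(F, X) = 65/4 (g(F, X) = (-4 + 69)/4 = (¼)*65 = 65/4)
17803 + (16079 + g(134, 61)) = 17803 + (16079 + 65/4) = 17803 + 64381/4 = 135593/4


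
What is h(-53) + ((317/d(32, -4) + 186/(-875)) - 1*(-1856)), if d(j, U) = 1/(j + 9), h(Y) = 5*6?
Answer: 13022439/875 ≈ 14883.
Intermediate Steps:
h(Y) = 30
d(j, U) = 1/(9 + j)
h(-53) + ((317/d(32, -4) + 186/(-875)) - 1*(-1856)) = 30 + ((317/(1/(9 + 32)) + 186/(-875)) - 1*(-1856)) = 30 + ((317/(1/41) + 186*(-1/875)) + 1856) = 30 + ((317/(1/41) - 186/875) + 1856) = 30 + ((317*41 - 186/875) + 1856) = 30 + ((12997 - 186/875) + 1856) = 30 + (11372189/875 + 1856) = 30 + 12996189/875 = 13022439/875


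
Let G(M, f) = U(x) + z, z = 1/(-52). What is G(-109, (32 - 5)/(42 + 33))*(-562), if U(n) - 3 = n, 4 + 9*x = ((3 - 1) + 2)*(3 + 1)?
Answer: -189113/78 ≈ -2424.5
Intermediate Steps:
x = 4/3 (x = -4/9 + (((3 - 1) + 2)*(3 + 1))/9 = -4/9 + ((2 + 2)*4)/9 = -4/9 + (4*4)/9 = -4/9 + (1/9)*16 = -4/9 + 16/9 = 4/3 ≈ 1.3333)
U(n) = 3 + n
z = -1/52 ≈ -0.019231
G(M, f) = 673/156 (G(M, f) = (3 + 4/3) - 1/52 = 13/3 - 1/52 = 673/156)
G(-109, (32 - 5)/(42 + 33))*(-562) = (673/156)*(-562) = -189113/78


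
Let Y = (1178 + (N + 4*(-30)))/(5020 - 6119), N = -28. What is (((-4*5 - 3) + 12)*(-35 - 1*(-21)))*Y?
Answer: -22660/157 ≈ -144.33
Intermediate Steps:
Y = -1030/1099 (Y = (1178 + (-28 + 4*(-30)))/(5020 - 6119) = (1178 + (-28 - 120))/(-1099) = (1178 - 148)*(-1/1099) = 1030*(-1/1099) = -1030/1099 ≈ -0.93722)
(((-4*5 - 3) + 12)*(-35 - 1*(-21)))*Y = (((-4*5 - 3) + 12)*(-35 - 1*(-21)))*(-1030/1099) = (((-20 - 3) + 12)*(-35 + 21))*(-1030/1099) = ((-23 + 12)*(-14))*(-1030/1099) = -11*(-14)*(-1030/1099) = 154*(-1030/1099) = -22660/157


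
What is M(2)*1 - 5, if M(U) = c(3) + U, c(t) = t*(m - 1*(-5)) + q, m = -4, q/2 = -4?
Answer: -8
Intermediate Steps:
q = -8 (q = 2*(-4) = -8)
c(t) = -8 + t (c(t) = t*(-4 - 1*(-5)) - 8 = t*(-4 + 5) - 8 = t*1 - 8 = t - 8 = -8 + t)
M(U) = -5 + U (M(U) = (-8 + 3) + U = -5 + U)
M(2)*1 - 5 = (-5 + 2)*1 - 5 = -3*1 - 5 = -3 - 5 = -8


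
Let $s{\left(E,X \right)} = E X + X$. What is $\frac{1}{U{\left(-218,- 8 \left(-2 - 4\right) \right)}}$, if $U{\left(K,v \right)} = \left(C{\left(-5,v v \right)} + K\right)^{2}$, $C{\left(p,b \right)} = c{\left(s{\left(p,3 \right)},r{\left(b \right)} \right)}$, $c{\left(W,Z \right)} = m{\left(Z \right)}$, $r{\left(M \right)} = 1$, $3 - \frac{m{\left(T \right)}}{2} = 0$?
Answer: $\frac{1}{44944} \approx 2.225 \cdot 10^{-5}$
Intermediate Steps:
$m{\left(T \right)} = 6$ ($m{\left(T \right)} = 6 - 0 = 6 + 0 = 6$)
$s{\left(E,X \right)} = X + E X$
$c{\left(W,Z \right)} = 6$
$C{\left(p,b \right)} = 6$
$U{\left(K,v \right)} = \left(6 + K\right)^{2}$
$\frac{1}{U{\left(-218,- 8 \left(-2 - 4\right) \right)}} = \frac{1}{\left(6 - 218\right)^{2}} = \frac{1}{\left(-212\right)^{2}} = \frac{1}{44944}$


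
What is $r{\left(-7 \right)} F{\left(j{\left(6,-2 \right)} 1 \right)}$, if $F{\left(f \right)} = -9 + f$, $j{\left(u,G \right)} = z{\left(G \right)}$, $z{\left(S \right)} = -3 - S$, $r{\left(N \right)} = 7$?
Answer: $-70$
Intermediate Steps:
$j{\left(u,G \right)} = -3 - G$
$r{\left(-7 \right)} F{\left(j{\left(6,-2 \right)} 1 \right)} = 7 \left(-9 + \left(-3 - -2\right) 1\right) = 7 \left(-9 + \left(-3 + 2\right) 1\right) = 7 \left(-9 - 1\right) = 7 \left(-10\right) = -70$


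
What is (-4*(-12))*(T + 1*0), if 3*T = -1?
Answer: -16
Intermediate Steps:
T = -⅓ (T = (⅓)*(-1) = -⅓ ≈ -0.33333)
(-4*(-12))*(T + 1*0) = (-4*(-12))*(-⅓ + 1*0) = 48*(-⅓ + 0) = 48*(-⅓) = -16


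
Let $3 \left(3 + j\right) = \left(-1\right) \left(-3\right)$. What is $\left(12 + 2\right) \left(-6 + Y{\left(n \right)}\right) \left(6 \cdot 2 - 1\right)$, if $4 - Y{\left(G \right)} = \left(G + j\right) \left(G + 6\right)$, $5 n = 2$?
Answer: $\frac{31724}{25} \approx 1269.0$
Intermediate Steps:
$n = \frac{2}{5}$ ($n = \frac{1}{5} \cdot 2 = \frac{2}{5} \approx 0.4$)
$j = -2$ ($j = -3 + \frac{\left(-1\right) \left(-3\right)}{3} = -3 + \frac{1}{3} \cdot 3 = -3 + 1 = -2$)
$Y{\left(G \right)} = 4 - \left(-2 + G\right) \left(6 + G\right)$ ($Y{\left(G \right)} = 4 - \left(G - 2\right) \left(G + 6\right) = 4 - \left(-2 + G\right) \left(6 + G\right)$)
$\left(12 + 2\right) \left(-6 + Y{\left(n \right)}\right) \left(6 \cdot 2 - 1\right) = \left(12 + 2\right) \left(-6 - - \frac{356}{25}\right) \left(6 \cdot 2 - 1\right) = 14 \left(-6 - - \frac{356}{25}\right) \left(12 - 1\right) = 14 \left(-6 - - \frac{356}{25}\right) 11 = 14 \left(-6 + \frac{356}{25}\right) 11 = 14 \cdot \frac{206}{25} \cdot 11 = 14 \cdot \frac{2266}{25} = \frac{31724}{25}$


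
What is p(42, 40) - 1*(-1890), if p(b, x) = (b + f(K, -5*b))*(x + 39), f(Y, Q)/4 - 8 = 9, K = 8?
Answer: 10580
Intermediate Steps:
f(Y, Q) = 68 (f(Y, Q) = 32 + 4*9 = 32 + 36 = 68)
p(b, x) = (39 + x)*(68 + b) (p(b, x) = (b + 68)*(x + 39) = (68 + b)*(39 + x) = (39 + x)*(68 + b))
p(42, 40) - 1*(-1890) = (2652 + 39*42 + 68*40 + 42*40) - 1*(-1890) = (2652 + 1638 + 2720 + 1680) + 1890 = 8690 + 1890 = 10580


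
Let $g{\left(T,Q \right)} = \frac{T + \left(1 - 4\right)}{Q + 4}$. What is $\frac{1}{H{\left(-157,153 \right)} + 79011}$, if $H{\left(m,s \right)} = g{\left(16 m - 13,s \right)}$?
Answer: $\frac{157}{12402199} \approx 1.2659 \cdot 10^{-5}$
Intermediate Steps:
$g{\left(T,Q \right)} = \frac{-3 + T}{4 + Q}$ ($g{\left(T,Q \right)} = \frac{T + \left(1 - 4\right)}{4 + Q} = \frac{T - 3}{4 + Q} = \frac{-3 + T}{4 + Q}$)
$H{\left(m,s \right)} = \frac{-16 + 16 m}{4 + s}$ ($H{\left(m,s \right)} = \frac{-3 + \left(16 m - 13\right)}{4 + s} = \frac{-3 + \left(-13 + 16 m\right)}{4 + s} = \frac{-16 + 16 m}{4 + s}$)
$\frac{1}{H{\left(-157,153 \right)} + 79011} = \frac{1}{\frac{16 \left(-1 - 157\right)}{4 + 153} + 79011} = \frac{1}{16 \cdot \frac{1}{157} \left(-158\right) + 79011} = \frac{1}{- \frac{2528}{157} + 79011} = \frac{1}{\frac{12402199}{157}} = \frac{157}{12402199}$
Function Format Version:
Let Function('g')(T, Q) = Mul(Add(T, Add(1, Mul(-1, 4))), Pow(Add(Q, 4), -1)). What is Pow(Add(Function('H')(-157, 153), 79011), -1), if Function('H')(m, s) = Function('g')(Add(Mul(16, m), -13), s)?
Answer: Rational(157, 12402199) ≈ 1.2659e-5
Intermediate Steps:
Function('g')(T, Q) = Mul(Pow(Add(4, Q), -1), Add(-3, T)) (Function('g')(T, Q) = Mul(Add(T, Add(1, -4)), Pow(Add(4, Q), -1)) = Mul(Add(T, -3), Pow(Add(4, Q), -1)) = Mul(Add(-3, T), Pow(Add(4, Q), -1)) = Mul(Pow(Add(4, Q), -1), Add(-3, T)))
Function('H')(m, s) = Mul(Pow(Add(4, s), -1), Add(-16, Mul(16, m))) (Function('H')(m, s) = Mul(Pow(Add(4, s), -1), Add(-3, Add(Mul(16, m), -13))) = Mul(Pow(Add(4, s), -1), Add(-3, Add(-13, Mul(16, m)))) = Mul(Pow(Add(4, s), -1), Add(-16, Mul(16, m))))
Pow(Add(Function('H')(-157, 153), 79011), -1) = Pow(Add(Mul(16, Pow(Add(4, 153), -1), Add(-1, -157)), 79011), -1) = Pow(Add(Mul(16, Pow(157, -1), -158), 79011), -1) = Pow(Add(Mul(16, Rational(1, 157), -158), 79011), -1) = Pow(Add(Rational(-2528, 157), 79011), -1) = Pow(Rational(12402199, 157), -1) = Rational(157, 12402199)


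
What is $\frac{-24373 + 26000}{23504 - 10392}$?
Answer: $\frac{1627}{13112} \approx 0.12408$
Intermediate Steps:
$\frac{-24373 + 26000}{23504 - 10392} = \frac{1627}{13112}$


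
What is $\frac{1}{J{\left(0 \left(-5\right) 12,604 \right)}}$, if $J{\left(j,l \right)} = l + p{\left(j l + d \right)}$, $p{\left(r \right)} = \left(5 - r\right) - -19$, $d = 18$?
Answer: $\frac{1}{610} \approx 0.0016393$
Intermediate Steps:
$p{\left(r \right)} = 24 - r$ ($p{\left(r \right)} = \left(5 - r\right) + 19 = 24 - r$)
$J{\left(j,l \right)} = 6 + l - j l$ ($J{\left(j,l \right)} = l - \left(-6 + j l\right) = 6 + l - j l$)
$\frac{1}{J{\left(0 \left(-5\right) 12,604 \right)}} = \frac{1}{6 + 604 - 0 \left(-5\right) 12 \cdot 604} = \frac{1}{6 + 604 - 0 \cdot 12 \cdot 604} = \frac{1}{6 + 604 - 0 \cdot 604} = \frac{1}{6 + 604 + 0} = \frac{1}{610}$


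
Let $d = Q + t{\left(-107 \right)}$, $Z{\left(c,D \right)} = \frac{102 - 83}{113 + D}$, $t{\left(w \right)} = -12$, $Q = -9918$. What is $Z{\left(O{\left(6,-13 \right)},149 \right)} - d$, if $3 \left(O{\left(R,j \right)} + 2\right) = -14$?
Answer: $\frac{2601679}{262} \approx 9930.1$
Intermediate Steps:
$O{\left(R,j \right)} = - \frac{20}{3}$ ($O{\left(R,j \right)} = -2 + \frac{1}{3} \left(-14\right) = -2 - \frac{14}{3} = - \frac{20}{3}$)
$Z{\left(c,D \right)} = \frac{19}{113 + D}$
$d = -9930$ ($d = -9918 - 12 = -9930$)
$Z{\left(O{\left(6,-13 \right)},149 \right)} - d = \frac{19}{113 + 149} - -9930 = \frac{19}{262} + 9930 = \frac{2601679}{262}$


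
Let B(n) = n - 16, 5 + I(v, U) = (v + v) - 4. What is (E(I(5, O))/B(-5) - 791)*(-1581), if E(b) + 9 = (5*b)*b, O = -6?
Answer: 8751889/7 ≈ 1.2503e+6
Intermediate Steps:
I(v, U) = -9 + 2*v (I(v, U) = -5 + ((v + v) - 4) = -5 + (2*v - 4) = -5 + (-4 + 2*v) = -9 + 2*v)
B(n) = -16 + n
E(b) = -9 + 5*b² (E(b) = -9 + (5*b)*b = -9 + 5*b²)
(E(I(5, O))/B(-5) - 791)*(-1581) = ((-9 + 5*(-9 + 2*5)²)/(-16 - 5) - 791)*(-1581) = ((-9 + 5*(-9 + 10)²)/(-21) - 791)*(-1581) = ((-9 + 5*1²)*(-1/21) - 791)*(-1581) = ((-9 + 5*1)*(-1/21) - 791)*(-1581) = ((-9 + 5)*(-1/21) - 791)*(-1581) = (-4*(-1/21) - 791)*(-1581) = (4/21 - 791)*(-1581) = -16607/21*(-1581) = 8751889/7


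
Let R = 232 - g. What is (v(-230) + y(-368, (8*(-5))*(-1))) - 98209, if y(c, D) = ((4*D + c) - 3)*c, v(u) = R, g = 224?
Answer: -20553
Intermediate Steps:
R = 8 (R = 232 - 1*224 = 232 - 224 = 8)
v(u) = 8
y(c, D) = c*(-3 + c + 4*D) (y(c, D) = ((c + 4*D) - 3)*c = (-3 + c + 4*D)*c = c*(-3 + c + 4*D))
(v(-230) + y(-368, (8*(-5))*(-1))) - 98209 = (8 - 368*(-3 - 368 + 4*((8*(-5))*(-1)))) - 98209 = (8 - 368*(-3 - 368 + 4*(-40*(-1)))) - 98209 = (8 - 368*(-3 - 368 + 4*40)) - 98209 = (8 - 368*(-3 - 368 + 160)) - 98209 = (8 - 368*(-211)) - 98209 = (8 + 77648) - 98209 = 77656 - 98209 = -20553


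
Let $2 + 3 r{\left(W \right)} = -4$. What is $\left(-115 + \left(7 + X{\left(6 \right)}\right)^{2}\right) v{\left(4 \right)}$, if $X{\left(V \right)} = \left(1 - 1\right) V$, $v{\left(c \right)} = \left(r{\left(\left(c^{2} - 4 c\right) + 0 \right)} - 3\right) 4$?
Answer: $1320$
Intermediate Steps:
$r{\left(W \right)} = -2$ ($r{\left(W \right)} = - \frac{2}{3} + \frac{1}{3} \left(-4\right) = - \frac{2}{3} - \frac{4}{3} = -2$)
$v{\left(c \right)} = -20$ ($v{\left(c \right)} = \left(-2 - 3\right) 4 = \left(-5\right) 4 = -20$)
$X{\left(V \right)} = 0$ ($X{\left(V \right)} = 0 V = 0$)
$\left(-115 + \left(7 + X{\left(6 \right)}\right)^{2}\right) v{\left(4 \right)} = \left(-115 + \left(7 + 0\right)^{2}\right) \left(-20\right) = \left(-115 + 7^{2}\right) \left(-20\right) = \left(-115 + 49\right) \left(-20\right) = \left(-66\right) \left(-20\right) = 1320$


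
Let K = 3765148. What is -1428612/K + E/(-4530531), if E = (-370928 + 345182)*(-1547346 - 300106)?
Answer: -14924487614559449/1421509977799 ≈ -10499.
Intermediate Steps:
E = 47564499192 (E = -25746*(-1847452) = 47564499192)
-1428612/K + E/(-4530531) = -1428612/3765148 + 47564499192/(-4530531) = -1428612*1/3765148 + 47564499192*(-1/4530531) = -357153/941287 - 15854833064/1510177 = -14924487614559449/1421509977799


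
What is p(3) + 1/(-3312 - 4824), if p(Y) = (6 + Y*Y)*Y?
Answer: 366119/8136 ≈ 45.000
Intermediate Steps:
p(Y) = Y*(6 + Y²) (p(Y) = (6 + Y²)*Y = Y*(6 + Y²))
p(3) + 1/(-3312 - 4824) = 3*(6 + 3²) + 1/(-3312 - 4824) = 3*(6 + 9) + 1/(-8136) = 3*15 - 1/8136 = 45 - 1/8136 = 366119/8136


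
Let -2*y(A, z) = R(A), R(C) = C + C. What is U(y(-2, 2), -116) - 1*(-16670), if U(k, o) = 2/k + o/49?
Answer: 816763/49 ≈ 16669.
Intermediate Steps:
R(C) = 2*C
y(A, z) = -A
U(k, o) = 2/k + o/49 (U(k, o) = 2/k + o*(1/49) = 2/k + o/49)
U(y(-2, 2), -116) - 1*(-16670) = (2/((-1*(-2))) + (1/49)*(-116)) - 1*(-16670) = (2/2 - 116/49) + 16670 = (2*(½) - 116/49) + 16670 = (1 - 116/49) + 16670 = -67/49 + 16670 = 816763/49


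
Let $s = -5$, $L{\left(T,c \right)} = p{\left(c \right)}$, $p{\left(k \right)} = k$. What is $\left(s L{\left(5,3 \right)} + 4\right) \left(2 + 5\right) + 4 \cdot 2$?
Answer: $-69$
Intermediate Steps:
$L{\left(T,c \right)} = c$
$\left(s L{\left(5,3 \right)} + 4\right) \left(2 + 5\right) + 4 \cdot 2 = \left(\left(-5\right) 3 + 4\right) \left(2 + 5\right) + 4 \cdot 2 = \left(-15 + 4\right) 7 + 8 = \left(-11\right) 7 + 8 = -77 + 8 = -69$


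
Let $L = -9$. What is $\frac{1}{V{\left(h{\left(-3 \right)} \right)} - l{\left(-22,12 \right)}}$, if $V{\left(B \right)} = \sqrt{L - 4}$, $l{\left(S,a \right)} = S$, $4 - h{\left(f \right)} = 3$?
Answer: $\frac{22}{497} - \frac{i \sqrt{13}}{497} \approx 0.044266 - 0.0072546 i$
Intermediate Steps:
$h{\left(f \right)} = 1$ ($h{\left(f \right)} = 4 - 3 = 1$)
$V{\left(B \right)} = i \sqrt{13}$ ($V{\left(B \right)} = \sqrt{-9 - 4} = \sqrt{-13} = i \sqrt{13}$)
$\frac{1}{V{\left(h{\left(-3 \right)} \right)} - l{\left(-22,12 \right)}} = \frac{1}{i \sqrt{13} - -22} = \frac{1}{i \sqrt{13} + 22} = \frac{1}{22 + i \sqrt{13}}$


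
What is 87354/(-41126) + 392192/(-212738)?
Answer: -8678200861/2187265747 ≈ -3.9676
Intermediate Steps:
87354/(-41126) + 392192/(-212738) = 87354*(-1/41126) + 392192*(-1/212738) = -43677/20563 - 196096/106369 = -8678200861/2187265747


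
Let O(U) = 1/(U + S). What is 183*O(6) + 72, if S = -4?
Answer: 327/2 ≈ 163.50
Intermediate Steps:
O(U) = 1/(-4 + U) (O(U) = 1/(U - 4) = 1/(-4 + U))
183*O(6) + 72 = 183/(-4 + 6) + 72 = 183/2 + 72 = 327/2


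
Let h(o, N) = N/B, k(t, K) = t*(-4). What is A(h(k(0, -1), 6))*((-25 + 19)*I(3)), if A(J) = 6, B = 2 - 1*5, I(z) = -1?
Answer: 36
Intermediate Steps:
B = -3 (B = 2 - 5 = -3)
k(t, K) = -4*t
h(o, N) = -N/3 (h(o, N) = N/(-3) = N*(-⅓) = -N/3)
A(h(k(0, -1), 6))*((-25 + 19)*I(3)) = 6*((-25 + 19)*(-1)) = 6*(-6*(-1)) = 6*6 = 36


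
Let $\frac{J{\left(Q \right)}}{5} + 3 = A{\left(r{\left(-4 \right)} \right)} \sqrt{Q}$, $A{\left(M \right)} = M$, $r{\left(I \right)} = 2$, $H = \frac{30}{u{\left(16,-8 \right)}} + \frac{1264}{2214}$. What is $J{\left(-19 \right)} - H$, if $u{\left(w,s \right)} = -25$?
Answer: $- \frac{79543}{5535} + 10 i \sqrt{19} \approx -14.371 + 43.589 i$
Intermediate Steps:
$H = - \frac{3482}{5535}$ ($H = \frac{30}{-25} + \frac{1264}{2214} = 30 \left(- \frac{1}{25}\right) + 1264 \cdot \frac{1}{2214} = - \frac{6}{5} + \frac{632}{1107} = - \frac{3482}{5535} \approx -0.62909$)
$J{\left(Q \right)} = -15 + 10 \sqrt{Q}$ ($J{\left(Q \right)} = -15 + 5 \cdot 2 \sqrt{Q} = -15 + 10 \sqrt{Q}$)
$J{\left(-19 \right)} - H = \left(-15 + 10 \sqrt{-19}\right) - - \frac{3482}{5535} = \left(-15 + 10 i \sqrt{19}\right) + \frac{3482}{5535} = - \frac{79543}{5535} + 10 i \sqrt{19}$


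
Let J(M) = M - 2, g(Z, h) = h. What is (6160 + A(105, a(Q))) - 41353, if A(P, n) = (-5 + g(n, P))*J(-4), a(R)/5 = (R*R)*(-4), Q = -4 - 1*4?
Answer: -35793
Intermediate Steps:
Q = -8 (Q = -4 - 4 = -8)
a(R) = -20*R**2 (a(R) = 5*((R*R)*(-4)) = 5*(R**2*(-4)) = 5*(-4*R**2) = -20*R**2)
J(M) = -2 + M
A(P, n) = 30 - 6*P (A(P, n) = (-5 + P)*(-2 - 4) = (-5 + P)*(-6) = 30 - 6*P)
(6160 + A(105, a(Q))) - 41353 = (6160 + (30 - 6*105)) - 41353 = (6160 + (30 - 630)) - 41353 = (6160 - 600) - 41353 = 5560 - 41353 = -35793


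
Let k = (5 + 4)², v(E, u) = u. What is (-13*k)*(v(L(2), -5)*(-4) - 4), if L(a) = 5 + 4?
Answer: -16848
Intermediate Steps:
L(a) = 9
k = 81 (k = 9² = 81)
(-13*k)*(v(L(2), -5)*(-4) - 4) = (-13*81)*(-5*(-4) - 4) = -1053*(20 - 4) = -1053*16 = -16848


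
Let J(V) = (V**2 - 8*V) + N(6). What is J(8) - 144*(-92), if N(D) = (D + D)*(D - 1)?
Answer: 13308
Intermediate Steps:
N(D) = 2*D*(-1 + D) (N(D) = (2*D)*(-1 + D) = 2*D*(-1 + D))
J(V) = 60 + V**2 - 8*V (J(V) = (V**2 - 8*V) + 2*6*(-1 + 6) = (V**2 - 8*V) + 2*6*5 = (V**2 - 8*V) + 60 = 60 + V**2 - 8*V)
J(8) - 144*(-92) = (60 + 8**2 - 8*8) - 144*(-92) = (60 + 64 - 64) + 13248 = 60 + 13248 = 13308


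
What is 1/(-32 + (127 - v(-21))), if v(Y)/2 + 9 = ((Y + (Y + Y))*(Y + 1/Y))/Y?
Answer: 7/1675 ≈ 0.0041791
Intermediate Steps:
v(Y) = -18 + 6*Y + 6/Y (v(Y) = -18 + 2*(((Y + (Y + Y))*(Y + 1/Y))/Y) = -18 + 2*(((Y + 2*Y)*(Y + 1/Y))/Y) = -18 + 2*(((3*Y)*(Y + 1/Y))/Y) = -18 + 2*((3*Y*(Y + 1/Y))/Y) = -18 + 2*(3*Y + 3/Y) = -18 + (6*Y + 6/Y) = -18 + 6*Y + 6/Y)
1/(-32 + (127 - v(-21))) = 1/(-32 + (127 - (-18 + 6*(-21) + 6/(-21)))) = 1/(-32 + (127 - (-18 - 126 + 6*(-1/21)))) = 1/(-32 + (127 - (-18 - 126 - 2/7))) = 1/(-32 + (127 - 1*(-1010/7))) = 1/(-32 + (127 + 1010/7)) = 1/(-32 + 1899/7) = 1/(1675/7) = 7/1675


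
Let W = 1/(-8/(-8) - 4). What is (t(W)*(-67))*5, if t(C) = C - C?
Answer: 0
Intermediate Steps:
W = -⅓ (W = 1/(-8*(-⅛) - 4) = 1/(1 - 4) = 1/(-3) = -⅓ ≈ -0.33333)
t(C) = 0
(t(W)*(-67))*5 = (0*(-67))*5 = 0*5 = 0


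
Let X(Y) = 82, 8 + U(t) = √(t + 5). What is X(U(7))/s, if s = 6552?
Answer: 41/3276 ≈ 0.012515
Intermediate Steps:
U(t) = -8 + √(5 + t) (U(t) = -8 + √(t + 5) = -8 + √(5 + t))
X(U(7))/s = 82/6552 = 82*(1/6552) = 41/3276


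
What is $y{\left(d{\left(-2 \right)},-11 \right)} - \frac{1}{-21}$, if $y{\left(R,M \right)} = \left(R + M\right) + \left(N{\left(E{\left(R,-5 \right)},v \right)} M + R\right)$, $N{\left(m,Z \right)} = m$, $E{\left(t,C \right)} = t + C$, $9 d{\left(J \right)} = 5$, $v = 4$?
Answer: $\frac{820}{21} \approx 39.048$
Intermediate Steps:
$d{\left(J \right)} = \frac{5}{9}$ ($d{\left(J \right)} = \frac{1}{9} \cdot 5 = \frac{5}{9}$)
$E{\left(t,C \right)} = C + t$
$y{\left(R,M \right)} = M + 2 R + M \left(-5 + R\right)$ ($y{\left(R,M \right)} = \left(R + M\right) + \left(\left(-5 + R\right) M + R\right) = \left(M + R\right) + \left(M \left(-5 + R\right) + R\right) = \left(M + R\right) + \left(R + M \left(-5 + R\right)\right) = M + 2 R + M \left(-5 + R\right)$)
$y{\left(d{\left(-2 \right)},-11 \right)} - \frac{1}{-21} = \left(-11 + 2 \cdot \frac{5}{9} - 11 \left(-5 + \frac{5}{9}\right)\right) - \frac{1}{-21} = \left(-11 + \frac{10}{9} - - \frac{440}{9}\right) - - \frac{1}{21} = \left(-11 + \frac{10}{9} + \frac{440}{9}\right) + \frac{1}{21} = 39 + \frac{1}{21} = \frac{820}{21}$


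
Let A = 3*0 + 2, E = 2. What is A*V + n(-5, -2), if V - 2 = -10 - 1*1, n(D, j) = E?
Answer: -16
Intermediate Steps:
n(D, j) = 2
V = -9 (V = 2 + (-10 - 1*1) = 2 + (-10 - 1) = 2 - 11 = -9)
A = 2 (A = 0 + 2 = 2)
A*V + n(-5, -2) = 2*(-9) + 2 = -18 + 2 = -16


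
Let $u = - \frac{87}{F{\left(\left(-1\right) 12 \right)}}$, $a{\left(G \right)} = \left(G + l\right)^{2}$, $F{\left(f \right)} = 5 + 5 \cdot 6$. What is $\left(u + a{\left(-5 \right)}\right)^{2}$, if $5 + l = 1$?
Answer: $\frac{7551504}{1225} \approx 6164.5$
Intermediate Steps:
$l = -4$ ($l = -5 + 1 = -4$)
$F{\left(f \right)} = 35$ ($F{\left(f \right)} = 5 + 30 = 35$)
$a{\left(G \right)} = \left(-4 + G\right)^{2}$ ($a{\left(G \right)} = \left(G - 4\right)^{2} = \left(-4 + G\right)^{2}$)
$u = - \frac{87}{35} \approx -2.4857$
$\left(u + a{\left(-5 \right)}\right)^{2} = \left(- \frac{87}{35} + \left(-4 - 5\right)^{2}\right)^{2} = \left(- \frac{87}{35} + \left(-9\right)^{2}\right)^{2} = \left(- \frac{87}{35} + 81\right)^{2} = \left(\frac{2748}{35}\right)^{2} = \frac{7551504}{1225}$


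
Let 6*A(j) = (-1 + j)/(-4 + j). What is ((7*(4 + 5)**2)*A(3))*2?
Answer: -378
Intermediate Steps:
A(j) = (-1 + j)/(6*(-4 + j)) (A(j) = ((-1 + j)/(-4 + j))/6 = (-1 + j)/(6*(-4 + j)))
((7*(4 + 5)**2)*A(3))*2 = ((7*(4 + 5)**2)*((-1 + 3)/(6*(-4 + 3))))*2 = ((7*9**2)*((1/6)*2/(-1)))*2 = ((7*81)*((1/6)*(-1)*2))*2 = (567*(-1/3))*2 = -189*2 = -378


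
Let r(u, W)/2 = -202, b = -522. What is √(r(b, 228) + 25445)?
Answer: √25041 ≈ 158.24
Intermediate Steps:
r(u, W) = -404 (r(u, W) = 2*(-202) = -404)
√(r(b, 228) + 25445) = √(-404 + 25445) = √25041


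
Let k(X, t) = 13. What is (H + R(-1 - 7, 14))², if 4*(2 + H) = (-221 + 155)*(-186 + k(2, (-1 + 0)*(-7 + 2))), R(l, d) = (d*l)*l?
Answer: 56205009/4 ≈ 1.4051e+7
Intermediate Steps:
R(l, d) = d*l²
H = 5705/2 (H = -2 + ((-221 + 155)*(-186 + 13))/4 = -2 + (-66*(-173))/4 = -2 + (¼)*11418 = -2 + 5709/2 = 5705/2 ≈ 2852.5)
(H + R(-1 - 7, 14))² = (5705/2 + 14*(-1 - 7)²)² = (5705/2 + 14*(-8)²)² = (5705/2 + 14*64)² = (5705/2 + 896)² = (7497/2)² = 56205009/4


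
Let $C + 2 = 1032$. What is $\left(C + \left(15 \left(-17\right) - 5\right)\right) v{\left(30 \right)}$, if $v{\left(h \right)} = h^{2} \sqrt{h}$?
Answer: $693000 \sqrt{30} \approx 3.7957 \cdot 10^{6}$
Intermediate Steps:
$C = 1030$ ($C = -2 + 1032 = 1030$)
$v{\left(h \right)} = h^{\frac{5}{2}}$
$\left(C + \left(15 \left(-17\right) - 5\right)\right) v{\left(30 \right)} = \left(1030 + \left(15 \left(-17\right) - 5\right)\right) 30^{\frac{5}{2}} = \left(1030 - 260\right) 900 \sqrt{30} = 770 \cdot 900 \sqrt{30} = 693000 \sqrt{30}$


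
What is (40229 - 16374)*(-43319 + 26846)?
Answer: -392963415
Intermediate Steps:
(40229 - 16374)*(-43319 + 26846) = 23855*(-16473) = -392963415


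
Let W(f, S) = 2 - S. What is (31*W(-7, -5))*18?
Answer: 3906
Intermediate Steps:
(31*W(-7, -5))*18 = (31*(2 - 1*(-5)))*18 = (31*(2 + 5))*18 = (31*7)*18 = 217*18 = 3906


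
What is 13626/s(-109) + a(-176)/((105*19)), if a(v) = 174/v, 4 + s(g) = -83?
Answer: -265798681/1697080 ≈ -156.62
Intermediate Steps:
s(g) = -87 (s(g) = -4 - 83 = -87)
13626/s(-109) + a(-176)/((105*19)) = 13626/(-87) + (174/(-176))/((105*19)) = 13626*(-1/87) + (174*(-1/176))/1995 = -4542/29 - 87/88*1/1995 = -4542/29 - 29/58520 = -265798681/1697080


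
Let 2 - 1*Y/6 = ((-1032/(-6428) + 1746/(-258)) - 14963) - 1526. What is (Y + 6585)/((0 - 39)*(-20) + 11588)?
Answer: 7295036889/854641168 ≈ 8.5358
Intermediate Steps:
Y = 6840006804/69101 (Y = 12 - 6*(((-1032/(-6428) + 1746/(-258)) - 14963) - 1526) = 12 - 6*(((-1032*(-1/6428) + 1746*(-1/258)) - 14963) - 1526) = 12 - 6*(((258/1607 - 291/43) - 14963) - 1526) = 12 - 6*((-456543/69101 - 14963) - 1526) = 12 - 6*(-1034414806/69101 - 1526) = 12 - 6*(-1139862932/69101) = 12 + 6839177592/69101 = 6840006804/69101 ≈ 98986.)
(Y + 6585)/((0 - 39)*(-20) + 11588) = (6840006804/69101 + 6585)/((0 - 39)*(-20) + 11588) = 7295036889/(69101*(-39*(-20) + 11588)) = 7295036889/(69101*(780 + 11588)) = (7295036889/69101)/12368 = (7295036889/69101)*(1/12368) = 7295036889/854641168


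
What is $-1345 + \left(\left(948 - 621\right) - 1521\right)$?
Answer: $-2539$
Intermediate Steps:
$-1345 + \left(\left(948 - 621\right) - 1521\right) = -1345 + \left(327 - 1521\right) = -1345 - 1194 = -2539$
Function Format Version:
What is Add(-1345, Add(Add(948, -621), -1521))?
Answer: -2539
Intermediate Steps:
Add(-1345, Add(Add(948, -621), -1521)) = Add(-1345, Add(327, -1521)) = Add(-1345, -1194) = -2539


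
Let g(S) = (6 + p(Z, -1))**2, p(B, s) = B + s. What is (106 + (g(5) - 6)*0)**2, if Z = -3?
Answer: 11236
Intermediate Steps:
g(S) = 4 (g(S) = (6 + (-3 - 1))**2 = (6 - 4)**2 = 2**2 = 4)
(106 + (g(5) - 6)*0)**2 = (106 + (4 - 6)*0)**2 = (106 - 2*0)**2 = (106 + 0)**2 = 106**2 = 11236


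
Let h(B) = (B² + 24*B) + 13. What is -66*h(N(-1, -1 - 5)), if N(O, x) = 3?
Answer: -6204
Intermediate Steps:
h(B) = 13 + B² + 24*B
-66*h(N(-1, -1 - 5)) = -66*(13 + 3² + 24*3) = -66*(13 + 9 + 72) = -66*94 = -6204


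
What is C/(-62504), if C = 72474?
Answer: -36237/31252 ≈ -1.1595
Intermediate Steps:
C/(-62504) = 72474/(-62504) = 72474*(-1/62504) = -36237/31252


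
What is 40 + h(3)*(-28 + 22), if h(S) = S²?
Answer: -14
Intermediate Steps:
40 + h(3)*(-28 + 22) = 40 + 3²*(-28 + 22) = 40 + 9*(-6) = 40 - 54 = -14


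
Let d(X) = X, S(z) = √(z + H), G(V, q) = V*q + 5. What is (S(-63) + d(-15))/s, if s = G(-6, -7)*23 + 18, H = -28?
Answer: -15/1099 + I*√91/1099 ≈ -0.013649 + 0.0086801*I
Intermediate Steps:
G(V, q) = 5 + V*q
S(z) = √(-28 + z) (S(z) = √(z - 28) = √(-28 + z))
s = 1099 (s = (5 - 6*(-7))*23 + 18 = (5 + 42)*23 + 18 = 47*23 + 18 = 1081 + 18 = 1099)
(S(-63) + d(-15))/s = (√(-28 - 63) - 15)/1099 = (√(-91) - 15)*(1/1099) = (I*√91 - 15)*(1/1099) = (-15 + I*√91)*(1/1099) = -15/1099 + I*√91/1099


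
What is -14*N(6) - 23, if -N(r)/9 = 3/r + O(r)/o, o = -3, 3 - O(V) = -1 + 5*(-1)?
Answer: -338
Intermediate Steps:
O(V) = 9 (O(V) = 3 - (-1 + 5*(-1)) = 3 - (-1 - 5) = 3 - 1*(-6) = 3 + 6 = 9)
N(r) = 27 - 27/r (N(r) = -9*(3/r + 9/(-3)) = -9*(3/r + 9*(-⅓)) = -9*(3/r - 3) = -9*(-3 + 3/r) = 27 - 27/r)
-14*N(6) - 23 = -14*(27 - 27/6) - 23 = -14*(27 - 27*⅙) - 23 = -14*(27 - 9/2) - 23 = -14*45/2 - 23 = -315 - 23 = -338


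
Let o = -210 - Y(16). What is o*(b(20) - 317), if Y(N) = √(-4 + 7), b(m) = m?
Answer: 62370 + 297*√3 ≈ 62884.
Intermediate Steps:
Y(N) = √3
o = -210 - √3 ≈ -211.73
o*(b(20) - 317) = (-210 - √3)*(20 - 317) = (-210 - √3)*(-297) = 62370 + 297*√3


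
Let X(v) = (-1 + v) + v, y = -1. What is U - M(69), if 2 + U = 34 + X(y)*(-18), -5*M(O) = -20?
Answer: 82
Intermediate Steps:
M(O) = 4 (M(O) = -1/5*(-20) = 4)
X(v) = -1 + 2*v
U = 86 (U = -2 + (34 + (-1 + 2*(-1))*(-18)) = -2 + (34 + (-1 - 2)*(-18)) = -2 + (34 - 3*(-18)) = -2 + (34 + 54) = -2 + 88 = 86)
U - M(69) = 86 - 1*4 = 86 - 4 = 82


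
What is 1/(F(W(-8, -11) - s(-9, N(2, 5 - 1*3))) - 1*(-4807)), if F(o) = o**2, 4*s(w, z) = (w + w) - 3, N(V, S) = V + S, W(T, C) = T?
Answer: 16/77033 ≈ 0.00020770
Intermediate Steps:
N(V, S) = S + V
s(w, z) = -3/4 + w/2 (s(w, z) = ((w + w) - 3)/4 = (2*w - 3)/4 = (-3 + 2*w)/4 = -3/4 + w/2)
1/(F(W(-8, -11) - s(-9, N(2, 5 - 1*3))) - 1*(-4807)) = 1/((-8 - (-3/4 + (1/2)*(-9)))**2 - 1*(-4807)) = 1/((-8 - (-3/4 - 9/2))**2 + 4807) = 1/((-8 - 1*(-21/4))**2 + 4807) = 1/((-8 + 21/4)**2 + 4807) = 1/((-11/4)**2 + 4807) = 1/(121/16 + 4807) = 1/(77033/16) = 16/77033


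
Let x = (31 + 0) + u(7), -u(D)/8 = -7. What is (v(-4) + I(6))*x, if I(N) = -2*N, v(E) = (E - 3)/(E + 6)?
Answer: -2697/2 ≈ -1348.5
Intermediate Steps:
v(E) = (-3 + E)/(6 + E)
u(D) = 56 (u(D) = -8*(-7) = 56)
x = 87 (x = (31 + 0) + 56 = 31 + 56 = 87)
(v(-4) + I(6))*x = ((-3 - 4)/(6 - 4) - 2*6)*87 = (-7/2 - 12)*87 = -31/2*87 = -2697/2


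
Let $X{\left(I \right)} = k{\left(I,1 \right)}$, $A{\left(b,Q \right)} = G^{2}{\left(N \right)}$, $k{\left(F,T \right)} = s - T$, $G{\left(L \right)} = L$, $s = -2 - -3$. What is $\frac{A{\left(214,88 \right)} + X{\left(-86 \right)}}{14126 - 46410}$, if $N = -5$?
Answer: $- \frac{25}{32284} \approx -0.00077438$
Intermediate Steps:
$s = 1$ ($s = -2 + 3 = 1$)
$k{\left(F,T \right)} = 1 - T$
$A{\left(b,Q \right)} = 25$ ($A{\left(b,Q \right)} = \left(-5\right)^{2} = 25$)
$X{\left(I \right)} = 0$ ($X{\left(I \right)} = 1 - 1 = 0$)
$\frac{A{\left(214,88 \right)} + X{\left(-86 \right)}}{14126 - 46410} = \frac{25 + 0}{14126 - 46410} = \frac{25}{-32284} = 25 \left(- \frac{1}{32284}\right) = - \frac{25}{32284}$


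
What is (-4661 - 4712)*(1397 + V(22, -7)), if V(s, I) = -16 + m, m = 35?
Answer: -13272168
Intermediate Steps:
V(s, I) = 19 (V(s, I) = -16 + 35 = 19)
(-4661 - 4712)*(1397 + V(22, -7)) = (-4661 - 4712)*(1397 + 19) = -9373*1416 = -13272168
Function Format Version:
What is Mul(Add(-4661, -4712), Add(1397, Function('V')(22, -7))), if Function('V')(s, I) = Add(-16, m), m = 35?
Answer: -13272168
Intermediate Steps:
Function('V')(s, I) = 19 (Function('V')(s, I) = Add(-16, 35) = 19)
Mul(Add(-4661, -4712), Add(1397, Function('V')(22, -7))) = Mul(Add(-4661, -4712), Add(1397, 19)) = Mul(-9373, 1416) = -13272168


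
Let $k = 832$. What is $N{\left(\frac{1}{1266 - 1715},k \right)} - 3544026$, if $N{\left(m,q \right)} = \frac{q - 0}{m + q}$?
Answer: $- \frac{1323930787174}{373567} \approx -3.544 \cdot 10^{6}$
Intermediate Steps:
$N{\left(m,q \right)} = \frac{q}{m + q}$ ($N{\left(m,q \right)} = \frac{q + 0}{m + q} = \frac{q}{m + q}$)
$N{\left(\frac{1}{1266 - 1715},k \right)} - 3544026 = \frac{832}{\frac{1}{1266 - 1715} + 832} - 3544026 = \frac{832}{\frac{1}{-449} + 832} - 3544026 = \frac{832}{- \frac{1}{449} + 832} - 3544026 = \frac{832}{\frac{373567}{449}} - 3544026 = 832 \cdot \frac{449}{373567} - 3544026 = \frac{373568}{373567} - 3544026 = - \frac{1323930787174}{373567}$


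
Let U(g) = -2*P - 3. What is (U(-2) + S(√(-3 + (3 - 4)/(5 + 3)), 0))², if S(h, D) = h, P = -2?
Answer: -17/8 + 5*I*√2/2 ≈ -2.125 + 3.5355*I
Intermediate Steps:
U(g) = 1 (U(g) = -2*(-2) - 3 = 4 - 3 = 1)
(U(-2) + S(√(-3 + (3 - 4)/(5 + 3)), 0))² = (1 + √(-3 + (3 - 4)/(5 + 3)))² = (1 + √(-3 - 1/8))² = (1 + √(-3 - 1*⅛))² = (1 + √(-3 - ⅛))² = (1 + √(-25/8))² = (1 + 5*I*√2/4)²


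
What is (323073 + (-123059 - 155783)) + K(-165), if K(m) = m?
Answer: 44066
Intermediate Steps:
(323073 + (-123059 - 155783)) + K(-165) = (323073 + (-123059 - 155783)) - 165 = (323073 - 278842) - 165 = 44231 - 165 = 44066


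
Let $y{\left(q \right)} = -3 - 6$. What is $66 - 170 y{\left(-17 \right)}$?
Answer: $1596$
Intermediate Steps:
$y{\left(q \right)} = -9$ ($y{\left(q \right)} = -3 - 6 = -9$)
$66 - 170 y{\left(-17 \right)} = 66 - -1530 = 66 + 1530 = 1596$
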